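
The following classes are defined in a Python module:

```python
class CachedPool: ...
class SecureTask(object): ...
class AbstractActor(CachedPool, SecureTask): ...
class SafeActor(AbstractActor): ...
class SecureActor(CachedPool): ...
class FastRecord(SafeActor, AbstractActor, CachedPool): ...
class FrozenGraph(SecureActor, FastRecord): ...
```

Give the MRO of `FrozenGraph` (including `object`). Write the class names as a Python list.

L[FrozenGraph] = FrozenGraph + merge(L[SecureActor], L[FastRecord], [SecureActor FastRecord])
  take SecureActor:  [SecureActor CachedPool object] + [FastRecord SafeActor AbstractActor CachedPool SecureTask object] + [SecureActor FastRecord]
  take FastRecord:  [CachedPool object] + [FastRecord SafeActor AbstractActor CachedPool SecureTask object] + [FastRecord]
  take SafeActor:  [CachedPool object] + [SafeActor AbstractActor CachedPool SecureTask object]
  take AbstractActor:  [CachedPool object] + [AbstractActor CachedPool SecureTask object]
  take CachedPool:  [CachedPool object] + [CachedPool SecureTask object]
  take SecureTask:  [object] + [SecureTask object]
  take object:  [object] + [object]

[FrozenGraph, SecureActor, FastRecord, SafeActor, AbstractActor, CachedPool, SecureTask, object]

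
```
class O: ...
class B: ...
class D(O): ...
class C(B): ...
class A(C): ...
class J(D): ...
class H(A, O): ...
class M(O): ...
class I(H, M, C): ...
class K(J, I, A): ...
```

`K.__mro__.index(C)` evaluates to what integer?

7

L[K] = K + merge(L[J], L[I], L[A], [J I A])
  take J:  [J D O object] + [I H A M C B O object] + [A C B object] + [J I A]
  take D:  [D O object] + [I H A M C B O object] + [A C B object] + [I A]
  take I:  [O object] + [I H A M C B O object] + [A C B object] + [I A]
  take H:  [O object] + [H A M C B O object] + [A C B object] + [A]
  take A:  [O object] + [A M C B O object] + [A C B object] + [A]
  take M:  [O object] + [M C B O object] + [C B object]
  take C:  [O object] + [C B O object] + [C B object]
  take B:  [O object] + [B O object] + [B object]
  take O:  [O object] + [O object] + [object]
  take object:  [object] + [object] + [object]
MRO: K J D I H A M C B O object
C sits at index 7.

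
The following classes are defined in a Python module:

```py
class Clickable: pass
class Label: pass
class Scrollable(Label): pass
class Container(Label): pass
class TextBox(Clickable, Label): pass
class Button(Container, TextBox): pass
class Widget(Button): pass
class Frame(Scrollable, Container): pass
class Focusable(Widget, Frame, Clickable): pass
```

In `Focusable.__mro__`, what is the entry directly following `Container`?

TextBox

L[Focusable] = Focusable + merge(L[Widget], L[Frame], L[Clickable], [Widget Frame Clickable])
  take Widget:  [Widget Button Container TextBox Clickable Label object] + [Frame Scrollable Container Label object] + [Clickable object] + [Widget Frame Clickable]
  take Button:  [Button Container TextBox Clickable Label object] + [Frame Scrollable Container Label object] + [Clickable object] + [Frame Clickable]
  take Frame:  [Container TextBox Clickable Label object] + [Frame Scrollable Container Label object] + [Clickable object] + [Frame Clickable]
  take Scrollable:  [Container TextBox Clickable Label object] + [Scrollable Container Label object] + [Clickable object] + [Clickable]
  take Container:  [Container TextBox Clickable Label object] + [Container Label object] + [Clickable object] + [Clickable]
  take TextBox:  [TextBox Clickable Label object] + [Label object] + [Clickable object] + [Clickable]
  take Clickable:  [Clickable Label object] + [Label object] + [Clickable object] + [Clickable]
  take Label:  [Label object] + [Label object] + [object]
  take object:  [object] + [object] + [object]
MRO: Focusable Widget Button Frame Scrollable Container TextBox Clickable Label object
Container is at position 5; next is TextBox.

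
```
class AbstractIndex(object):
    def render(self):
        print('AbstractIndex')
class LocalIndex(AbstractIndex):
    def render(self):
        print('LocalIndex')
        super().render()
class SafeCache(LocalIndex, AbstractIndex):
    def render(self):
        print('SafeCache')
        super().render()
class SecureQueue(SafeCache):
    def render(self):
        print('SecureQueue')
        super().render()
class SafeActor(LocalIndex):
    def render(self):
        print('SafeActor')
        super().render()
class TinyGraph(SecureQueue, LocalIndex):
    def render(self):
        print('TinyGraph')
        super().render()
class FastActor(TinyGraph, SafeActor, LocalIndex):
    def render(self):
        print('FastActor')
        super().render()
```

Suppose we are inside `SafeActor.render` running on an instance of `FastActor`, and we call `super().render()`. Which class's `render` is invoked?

LocalIndex

L[FastActor] = FastActor + merge(L[TinyGraph], L[SafeActor], L[LocalIndex], [TinyGraph SafeActor LocalIndex])
  take TinyGraph:  [TinyGraph SecureQueue SafeCache LocalIndex AbstractIndex object] + [SafeActor LocalIndex AbstractIndex object] + [LocalIndex AbstractIndex object] + [TinyGraph SafeActor LocalIndex]
  take SecureQueue:  [SecureQueue SafeCache LocalIndex AbstractIndex object] + [SafeActor LocalIndex AbstractIndex object] + [LocalIndex AbstractIndex object] + [SafeActor LocalIndex]
  take SafeCache:  [SafeCache LocalIndex AbstractIndex object] + [SafeActor LocalIndex AbstractIndex object] + [LocalIndex AbstractIndex object] + [SafeActor LocalIndex]
  take SafeActor:  [LocalIndex AbstractIndex object] + [SafeActor LocalIndex AbstractIndex object] + [LocalIndex AbstractIndex object] + [SafeActor LocalIndex]
  take LocalIndex:  [LocalIndex AbstractIndex object] + [LocalIndex AbstractIndex object] + [LocalIndex AbstractIndex object] + [LocalIndex]
  take AbstractIndex:  [AbstractIndex object] + [AbstractIndex object] + [AbstractIndex object]
  take object:  [object] + [object] + [object]
MRO: FastActor TinyGraph SecureQueue SafeCache SafeActor LocalIndex AbstractIndex object
super() in SafeActor.render on a FastActor instance goes to the class after SafeActor in FastActor's MRO: LocalIndex.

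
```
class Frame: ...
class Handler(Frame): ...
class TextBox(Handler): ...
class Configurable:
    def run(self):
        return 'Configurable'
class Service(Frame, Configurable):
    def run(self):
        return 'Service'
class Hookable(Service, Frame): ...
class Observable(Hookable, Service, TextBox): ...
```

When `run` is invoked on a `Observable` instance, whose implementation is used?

Service

L[Observable] = Observable + merge(L[Hookable], L[Service], L[TextBox], [Hookable Service TextBox])
  take Hookable:  [Hookable Service Frame Configurable object] + [Service Frame Configurable object] + [TextBox Handler Frame object] + [Hookable Service TextBox]
  take Service:  [Service Frame Configurable object] + [Service Frame Configurable object] + [TextBox Handler Frame object] + [Service TextBox]
  take TextBox:  [Frame Configurable object] + [Frame Configurable object] + [TextBox Handler Frame object] + [TextBox]
  take Handler:  [Frame Configurable object] + [Frame Configurable object] + [Handler Frame object]
  take Frame:  [Frame Configurable object] + [Frame Configurable object] + [Frame object]
  take Configurable:  [Configurable object] + [Configurable object] + [object]
  take object:  [object] + [object] + [object]
MRO: Observable Hookable Service TextBox Handler Frame Configurable object
run is defined in: Configurable, Service. First along the MRO is Service.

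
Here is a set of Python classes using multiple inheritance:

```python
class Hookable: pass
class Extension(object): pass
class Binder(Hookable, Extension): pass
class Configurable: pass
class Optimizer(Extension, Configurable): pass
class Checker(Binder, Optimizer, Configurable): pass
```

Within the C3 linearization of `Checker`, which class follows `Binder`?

L[Checker] = Checker + merge(L[Binder], L[Optimizer], L[Configurable], [Binder Optimizer Configurable])
  take Binder:  [Binder Hookable Extension object] + [Optimizer Extension Configurable object] + [Configurable object] + [Binder Optimizer Configurable]
  take Hookable:  [Hookable Extension object] + [Optimizer Extension Configurable object] + [Configurable object] + [Optimizer Configurable]
  take Optimizer:  [Extension object] + [Optimizer Extension Configurable object] + [Configurable object] + [Optimizer Configurable]
  take Extension:  [Extension object] + [Extension Configurable object] + [Configurable object] + [Configurable]
  take Configurable:  [object] + [Configurable object] + [Configurable object] + [Configurable]
  take object:  [object] + [object] + [object]
MRO: Checker Binder Hookable Optimizer Extension Configurable object
Binder is at position 1; next is Hookable.

Hookable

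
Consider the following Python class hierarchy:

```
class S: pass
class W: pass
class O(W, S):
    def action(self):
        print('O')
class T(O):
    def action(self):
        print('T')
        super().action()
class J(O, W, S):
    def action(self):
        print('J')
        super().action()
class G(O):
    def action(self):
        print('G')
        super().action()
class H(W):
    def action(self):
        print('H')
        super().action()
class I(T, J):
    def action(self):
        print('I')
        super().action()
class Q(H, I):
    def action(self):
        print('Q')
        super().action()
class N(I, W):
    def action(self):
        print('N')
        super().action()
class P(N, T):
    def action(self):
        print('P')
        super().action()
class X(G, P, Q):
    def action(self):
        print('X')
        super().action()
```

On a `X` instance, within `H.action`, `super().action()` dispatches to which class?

I

L[X] = X + merge(L[G], L[P], L[Q], [G P Q])
  take G:  [G O W S object] + [P N I T J O W S object] + [Q H I T J O W S object] + [G P Q]
  take P:  [O W S object] + [P N I T J O W S object] + [Q H I T J O W S object] + [P Q]
  take N:  [O W S object] + [N I T J O W S object] + [Q H I T J O W S object] + [Q]
  take Q:  [O W S object] + [I T J O W S object] + [Q H I T J O W S object] + [Q]
  take H:  [O W S object] + [I T J O W S object] + [H I T J O W S object]
  take I:  [O W S object] + [I T J O W S object] + [I T J O W S object]
  take T:  [O W S object] + [T J O W S object] + [T J O W S object]
  take J:  [O W S object] + [J O W S object] + [J O W S object]
  take O:  [O W S object] + [O W S object] + [O W S object]
  take W:  [W S object] + [W S object] + [W S object]
  take S:  [S object] + [S object] + [S object]
  take object:  [object] + [object] + [object]
MRO: X G P N Q H I T J O W S object
super() in H.action on a X instance goes to the class after H in X's MRO: I.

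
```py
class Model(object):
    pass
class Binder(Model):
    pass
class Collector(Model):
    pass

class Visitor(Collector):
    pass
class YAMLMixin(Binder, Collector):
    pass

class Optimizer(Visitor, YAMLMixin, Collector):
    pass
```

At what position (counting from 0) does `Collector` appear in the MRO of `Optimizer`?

L[Optimizer] = Optimizer + merge(L[Visitor], L[YAMLMixin], L[Collector], [Visitor YAMLMixin Collector])
  take Visitor:  [Visitor Collector Model object] + [YAMLMixin Binder Collector Model object] + [Collector Model object] + [Visitor YAMLMixin Collector]
  take YAMLMixin:  [Collector Model object] + [YAMLMixin Binder Collector Model object] + [Collector Model object] + [YAMLMixin Collector]
  take Binder:  [Collector Model object] + [Binder Collector Model object] + [Collector Model object] + [Collector]
  take Collector:  [Collector Model object] + [Collector Model object] + [Collector Model object] + [Collector]
  take Model:  [Model object] + [Model object] + [Model object]
  take object:  [object] + [object] + [object]
MRO: Optimizer Visitor YAMLMixin Binder Collector Model object
Collector sits at index 4.

4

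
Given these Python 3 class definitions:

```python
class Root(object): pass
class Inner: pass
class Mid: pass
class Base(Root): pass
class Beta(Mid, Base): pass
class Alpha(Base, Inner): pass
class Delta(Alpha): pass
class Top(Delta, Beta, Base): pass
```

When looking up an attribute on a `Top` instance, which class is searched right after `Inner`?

L[Top] = Top + merge(L[Delta], L[Beta], L[Base], [Delta Beta Base])
  take Delta:  [Delta Alpha Base Root Inner object] + [Beta Mid Base Root object] + [Base Root object] + [Delta Beta Base]
  take Alpha:  [Alpha Base Root Inner object] + [Beta Mid Base Root object] + [Base Root object] + [Beta Base]
  take Beta:  [Base Root Inner object] + [Beta Mid Base Root object] + [Base Root object] + [Beta Base]
  take Mid:  [Base Root Inner object] + [Mid Base Root object] + [Base Root object] + [Base]
  take Base:  [Base Root Inner object] + [Base Root object] + [Base Root object] + [Base]
  take Root:  [Root Inner object] + [Root object] + [Root object]
  take Inner:  [Inner object] + [object] + [object]
  take object:  [object] + [object] + [object]
MRO: Top Delta Alpha Beta Mid Base Root Inner object
Inner is at position 7; next is object.

object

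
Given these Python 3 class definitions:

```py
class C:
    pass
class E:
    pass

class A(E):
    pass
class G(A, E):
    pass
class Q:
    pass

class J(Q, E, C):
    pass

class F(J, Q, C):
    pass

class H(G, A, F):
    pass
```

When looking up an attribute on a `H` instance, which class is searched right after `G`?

A

L[H] = H + merge(L[G], L[A], L[F], [G A F])
  take G:  [G A E object] + [A E object] + [F J Q E C object] + [G A F]
  take A:  [A E object] + [A E object] + [F J Q E C object] + [A F]
  take F:  [E object] + [E object] + [F J Q E C object] + [F]
  take J:  [E object] + [E object] + [J Q E C object]
  take Q:  [E object] + [E object] + [Q E C object]
  take E:  [E object] + [E object] + [E C object]
  take C:  [object] + [object] + [C object]
  take object:  [object] + [object] + [object]
MRO: H G A F J Q E C object
G is at position 1; next is A.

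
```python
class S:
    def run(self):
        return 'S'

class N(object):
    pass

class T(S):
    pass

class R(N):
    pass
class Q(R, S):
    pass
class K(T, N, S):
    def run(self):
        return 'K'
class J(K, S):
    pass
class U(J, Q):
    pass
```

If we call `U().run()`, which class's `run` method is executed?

L[U] = U + merge(L[J], L[Q], [J Q])
  take J:  [J K T N S object] + [Q R N S object] + [J Q]
  take K:  [K T N S object] + [Q R N S object] + [Q]
  take T:  [T N S object] + [Q R N S object] + [Q]
  take Q:  [N S object] + [Q R N S object] + [Q]
  take R:  [N S object] + [R N S object]
  take N:  [N S object] + [N S object]
  take S:  [S object] + [S object]
  take object:  [object] + [object]
MRO: U J K T Q R N S object
run is defined in: K, S. First along the MRO is K.

K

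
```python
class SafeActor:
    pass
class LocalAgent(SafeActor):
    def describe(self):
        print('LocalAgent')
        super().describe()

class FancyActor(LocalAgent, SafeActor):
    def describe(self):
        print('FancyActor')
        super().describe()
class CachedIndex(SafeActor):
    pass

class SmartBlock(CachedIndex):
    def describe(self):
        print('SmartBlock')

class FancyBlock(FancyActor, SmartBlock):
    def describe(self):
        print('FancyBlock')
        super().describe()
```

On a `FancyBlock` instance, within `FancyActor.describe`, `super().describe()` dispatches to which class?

LocalAgent

L[FancyBlock] = FancyBlock + merge(L[FancyActor], L[SmartBlock], [FancyActor SmartBlock])
  take FancyActor:  [FancyActor LocalAgent SafeActor object] + [SmartBlock CachedIndex SafeActor object] + [FancyActor SmartBlock]
  take LocalAgent:  [LocalAgent SafeActor object] + [SmartBlock CachedIndex SafeActor object] + [SmartBlock]
  take SmartBlock:  [SafeActor object] + [SmartBlock CachedIndex SafeActor object] + [SmartBlock]
  take CachedIndex:  [SafeActor object] + [CachedIndex SafeActor object]
  take SafeActor:  [SafeActor object] + [SafeActor object]
  take object:  [object] + [object]
MRO: FancyBlock FancyActor LocalAgent SmartBlock CachedIndex SafeActor object
super() in FancyActor.describe on a FancyBlock instance goes to the class after FancyActor in FancyBlock's MRO: LocalAgent.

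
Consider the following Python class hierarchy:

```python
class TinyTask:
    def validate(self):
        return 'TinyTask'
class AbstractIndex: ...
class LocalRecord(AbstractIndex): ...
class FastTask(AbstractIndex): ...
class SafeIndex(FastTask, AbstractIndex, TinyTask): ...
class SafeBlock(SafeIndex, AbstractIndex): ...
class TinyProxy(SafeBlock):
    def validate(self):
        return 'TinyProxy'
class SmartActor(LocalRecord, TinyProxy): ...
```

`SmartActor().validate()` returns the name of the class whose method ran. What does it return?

L[SmartActor] = SmartActor + merge(L[LocalRecord], L[TinyProxy], [LocalRecord TinyProxy])
  take LocalRecord:  [LocalRecord AbstractIndex object] + [TinyProxy SafeBlock SafeIndex FastTask AbstractIndex TinyTask object] + [LocalRecord TinyProxy]
  take TinyProxy:  [AbstractIndex object] + [TinyProxy SafeBlock SafeIndex FastTask AbstractIndex TinyTask object] + [TinyProxy]
  take SafeBlock:  [AbstractIndex object] + [SafeBlock SafeIndex FastTask AbstractIndex TinyTask object]
  take SafeIndex:  [AbstractIndex object] + [SafeIndex FastTask AbstractIndex TinyTask object]
  take FastTask:  [AbstractIndex object] + [FastTask AbstractIndex TinyTask object]
  take AbstractIndex:  [AbstractIndex object] + [AbstractIndex TinyTask object]
  take TinyTask:  [object] + [TinyTask object]
  take object:  [object] + [object]
MRO: SmartActor LocalRecord TinyProxy SafeBlock SafeIndex FastTask AbstractIndex TinyTask object
validate is defined in: TinyProxy, TinyTask. First along the MRO is TinyProxy.

TinyProxy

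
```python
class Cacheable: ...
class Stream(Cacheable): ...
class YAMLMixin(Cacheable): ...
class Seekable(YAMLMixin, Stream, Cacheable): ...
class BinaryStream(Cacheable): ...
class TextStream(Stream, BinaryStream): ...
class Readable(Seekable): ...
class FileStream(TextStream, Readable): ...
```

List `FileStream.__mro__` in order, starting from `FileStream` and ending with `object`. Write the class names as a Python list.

[FileStream, TextStream, Readable, Seekable, YAMLMixin, Stream, BinaryStream, Cacheable, object]

L[FileStream] = FileStream + merge(L[TextStream], L[Readable], [TextStream Readable])
  take TextStream:  [TextStream Stream BinaryStream Cacheable object] + [Readable Seekable YAMLMixin Stream Cacheable object] + [TextStream Readable]
  take Readable:  [Stream BinaryStream Cacheable object] + [Readable Seekable YAMLMixin Stream Cacheable object] + [Readable]
  take Seekable:  [Stream BinaryStream Cacheable object] + [Seekable YAMLMixin Stream Cacheable object]
  take YAMLMixin:  [Stream BinaryStream Cacheable object] + [YAMLMixin Stream Cacheable object]
  take Stream:  [Stream BinaryStream Cacheable object] + [Stream Cacheable object]
  take BinaryStream:  [BinaryStream Cacheable object] + [Cacheable object]
  take Cacheable:  [Cacheable object] + [Cacheable object]
  take object:  [object] + [object]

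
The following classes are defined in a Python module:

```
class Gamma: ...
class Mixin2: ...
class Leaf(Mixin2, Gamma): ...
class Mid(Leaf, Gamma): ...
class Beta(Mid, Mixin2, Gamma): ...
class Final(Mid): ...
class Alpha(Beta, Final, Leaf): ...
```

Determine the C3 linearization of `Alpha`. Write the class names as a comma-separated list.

L[Alpha] = Alpha + merge(L[Beta], L[Final], L[Leaf], [Beta Final Leaf])
  take Beta:  [Beta Mid Leaf Mixin2 Gamma object] + [Final Mid Leaf Mixin2 Gamma object] + [Leaf Mixin2 Gamma object] + [Beta Final Leaf]
  take Final:  [Mid Leaf Mixin2 Gamma object] + [Final Mid Leaf Mixin2 Gamma object] + [Leaf Mixin2 Gamma object] + [Final Leaf]
  take Mid:  [Mid Leaf Mixin2 Gamma object] + [Mid Leaf Mixin2 Gamma object] + [Leaf Mixin2 Gamma object] + [Leaf]
  take Leaf:  [Leaf Mixin2 Gamma object] + [Leaf Mixin2 Gamma object] + [Leaf Mixin2 Gamma object] + [Leaf]
  take Mixin2:  [Mixin2 Gamma object] + [Mixin2 Gamma object] + [Mixin2 Gamma object]
  take Gamma:  [Gamma object] + [Gamma object] + [Gamma object]
  take object:  [object] + [object] + [object]

Alpha, Beta, Final, Mid, Leaf, Mixin2, Gamma, object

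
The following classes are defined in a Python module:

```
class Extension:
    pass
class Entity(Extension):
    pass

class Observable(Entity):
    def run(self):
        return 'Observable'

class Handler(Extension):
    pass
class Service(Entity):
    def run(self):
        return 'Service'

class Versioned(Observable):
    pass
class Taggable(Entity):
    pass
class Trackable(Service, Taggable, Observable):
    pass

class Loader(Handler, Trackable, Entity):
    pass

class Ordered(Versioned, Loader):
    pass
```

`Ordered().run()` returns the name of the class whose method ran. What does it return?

Service

L[Ordered] = Ordered + merge(L[Versioned], L[Loader], [Versioned Loader])
  take Versioned:  [Versioned Observable Entity Extension object] + [Loader Handler Trackable Service Taggable Observable Entity Extension object] + [Versioned Loader]
  take Loader:  [Observable Entity Extension object] + [Loader Handler Trackable Service Taggable Observable Entity Extension object] + [Loader]
  take Handler:  [Observable Entity Extension object] + [Handler Trackable Service Taggable Observable Entity Extension object]
  take Trackable:  [Observable Entity Extension object] + [Trackable Service Taggable Observable Entity Extension object]
  take Service:  [Observable Entity Extension object] + [Service Taggable Observable Entity Extension object]
  take Taggable:  [Observable Entity Extension object] + [Taggable Observable Entity Extension object]
  take Observable:  [Observable Entity Extension object] + [Observable Entity Extension object]
  take Entity:  [Entity Extension object] + [Entity Extension object]
  take Extension:  [Extension object] + [Extension object]
  take object:  [object] + [object]
MRO: Ordered Versioned Loader Handler Trackable Service Taggable Observable Entity Extension object
run is defined in: Observable, Service. First along the MRO is Service.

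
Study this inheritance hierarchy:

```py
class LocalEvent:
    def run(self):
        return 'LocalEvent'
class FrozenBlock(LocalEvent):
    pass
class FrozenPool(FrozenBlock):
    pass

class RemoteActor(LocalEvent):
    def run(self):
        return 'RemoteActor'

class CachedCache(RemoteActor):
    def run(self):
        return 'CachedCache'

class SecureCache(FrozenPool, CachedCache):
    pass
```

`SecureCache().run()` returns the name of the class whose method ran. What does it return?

CachedCache

L[SecureCache] = SecureCache + merge(L[FrozenPool], L[CachedCache], [FrozenPool CachedCache])
  take FrozenPool:  [FrozenPool FrozenBlock LocalEvent object] + [CachedCache RemoteActor LocalEvent object] + [FrozenPool CachedCache]
  take FrozenBlock:  [FrozenBlock LocalEvent object] + [CachedCache RemoteActor LocalEvent object] + [CachedCache]
  take CachedCache:  [LocalEvent object] + [CachedCache RemoteActor LocalEvent object] + [CachedCache]
  take RemoteActor:  [LocalEvent object] + [RemoteActor LocalEvent object]
  take LocalEvent:  [LocalEvent object] + [LocalEvent object]
  take object:  [object] + [object]
MRO: SecureCache FrozenPool FrozenBlock CachedCache RemoteActor LocalEvent object
run is defined in: CachedCache, LocalEvent, RemoteActor. First along the MRO is CachedCache.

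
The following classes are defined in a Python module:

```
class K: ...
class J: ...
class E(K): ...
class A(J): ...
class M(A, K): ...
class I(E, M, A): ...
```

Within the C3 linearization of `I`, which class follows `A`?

L[I] = I + merge(L[E], L[M], L[A], [E M A])
  take E:  [E K object] + [M A J K object] + [A J object] + [E M A]
  take M:  [K object] + [M A J K object] + [A J object] + [M A]
  take A:  [K object] + [A J K object] + [A J object] + [A]
  take J:  [K object] + [J K object] + [J object]
  take K:  [K object] + [K object] + [object]
  take object:  [object] + [object] + [object]
MRO: I E M A J K object
A is at position 3; next is J.

J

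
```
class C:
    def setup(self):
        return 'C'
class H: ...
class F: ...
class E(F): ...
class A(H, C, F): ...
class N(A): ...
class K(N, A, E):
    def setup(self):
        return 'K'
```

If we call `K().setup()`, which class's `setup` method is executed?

K

L[K] = K + merge(L[N], L[A], L[E], [N A E])
  take N:  [N A H C F object] + [A H C F object] + [E F object] + [N A E]
  take A:  [A H C F object] + [A H C F object] + [E F object] + [A E]
  take H:  [H C F object] + [H C F object] + [E F object] + [E]
  take C:  [C F object] + [C F object] + [E F object] + [E]
  take E:  [F object] + [F object] + [E F object] + [E]
  take F:  [F object] + [F object] + [F object]
  take object:  [object] + [object] + [object]
MRO: K N A H C E F object
setup is defined in: C, K. First along the MRO is K.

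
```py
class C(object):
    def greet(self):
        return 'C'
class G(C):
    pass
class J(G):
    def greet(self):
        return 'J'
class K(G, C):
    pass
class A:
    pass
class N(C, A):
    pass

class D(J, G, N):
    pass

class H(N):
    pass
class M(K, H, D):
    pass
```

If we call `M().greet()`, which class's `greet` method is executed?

J

L[M] = M + merge(L[K], L[H], L[D], [K H D])
  take K:  [K G C object] + [H N C A object] + [D J G N C A object] + [K H D]
  take H:  [G C object] + [H N C A object] + [D J G N C A object] + [H D]
  take D:  [G C object] + [N C A object] + [D J G N C A object] + [D]
  take J:  [G C object] + [N C A object] + [J G N C A object]
  take G:  [G C object] + [N C A object] + [G N C A object]
  take N:  [C object] + [N C A object] + [N C A object]
  take C:  [C object] + [C A object] + [C A object]
  take A:  [object] + [A object] + [A object]
  take object:  [object] + [object] + [object]
MRO: M K H D J G N C A object
greet is defined in: C, J. First along the MRO is J.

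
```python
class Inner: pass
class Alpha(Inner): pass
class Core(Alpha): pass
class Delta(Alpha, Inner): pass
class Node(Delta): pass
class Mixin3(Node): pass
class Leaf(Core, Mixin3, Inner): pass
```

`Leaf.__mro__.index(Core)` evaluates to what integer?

1

L[Leaf] = Leaf + merge(L[Core], L[Mixin3], L[Inner], [Core Mixin3 Inner])
  take Core:  [Core Alpha Inner object] + [Mixin3 Node Delta Alpha Inner object] + [Inner object] + [Core Mixin3 Inner]
  take Mixin3:  [Alpha Inner object] + [Mixin3 Node Delta Alpha Inner object] + [Inner object] + [Mixin3 Inner]
  take Node:  [Alpha Inner object] + [Node Delta Alpha Inner object] + [Inner object] + [Inner]
  take Delta:  [Alpha Inner object] + [Delta Alpha Inner object] + [Inner object] + [Inner]
  take Alpha:  [Alpha Inner object] + [Alpha Inner object] + [Inner object] + [Inner]
  take Inner:  [Inner object] + [Inner object] + [Inner object] + [Inner]
  take object:  [object] + [object] + [object]
MRO: Leaf Core Mixin3 Node Delta Alpha Inner object
Core sits at index 1.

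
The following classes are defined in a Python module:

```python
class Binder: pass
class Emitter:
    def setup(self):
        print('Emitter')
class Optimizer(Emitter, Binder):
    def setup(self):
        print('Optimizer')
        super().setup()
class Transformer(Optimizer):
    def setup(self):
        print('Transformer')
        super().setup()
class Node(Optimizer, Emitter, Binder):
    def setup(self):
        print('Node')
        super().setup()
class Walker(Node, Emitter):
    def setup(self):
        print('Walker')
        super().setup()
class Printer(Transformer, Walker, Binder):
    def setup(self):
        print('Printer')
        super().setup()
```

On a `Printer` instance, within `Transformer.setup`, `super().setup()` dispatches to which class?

L[Printer] = Printer + merge(L[Transformer], L[Walker], L[Binder], [Transformer Walker Binder])
  take Transformer:  [Transformer Optimizer Emitter Binder object] + [Walker Node Optimizer Emitter Binder object] + [Binder object] + [Transformer Walker Binder]
  take Walker:  [Optimizer Emitter Binder object] + [Walker Node Optimizer Emitter Binder object] + [Binder object] + [Walker Binder]
  take Node:  [Optimizer Emitter Binder object] + [Node Optimizer Emitter Binder object] + [Binder object] + [Binder]
  take Optimizer:  [Optimizer Emitter Binder object] + [Optimizer Emitter Binder object] + [Binder object] + [Binder]
  take Emitter:  [Emitter Binder object] + [Emitter Binder object] + [Binder object] + [Binder]
  take Binder:  [Binder object] + [Binder object] + [Binder object] + [Binder]
  take object:  [object] + [object] + [object]
MRO: Printer Transformer Walker Node Optimizer Emitter Binder object
super() in Transformer.setup on a Printer instance goes to the class after Transformer in Printer's MRO: Walker.

Walker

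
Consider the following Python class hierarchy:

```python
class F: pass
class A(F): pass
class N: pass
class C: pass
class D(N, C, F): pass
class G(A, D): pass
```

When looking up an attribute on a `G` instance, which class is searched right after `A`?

L[G] = G + merge(L[A], L[D], [A D])
  take A:  [A F object] + [D N C F object] + [A D]
  take D:  [F object] + [D N C F object] + [D]
  take N:  [F object] + [N C F object]
  take C:  [F object] + [C F object]
  take F:  [F object] + [F object]
  take object:  [object] + [object]
MRO: G A D N C F object
A is at position 1; next is D.

D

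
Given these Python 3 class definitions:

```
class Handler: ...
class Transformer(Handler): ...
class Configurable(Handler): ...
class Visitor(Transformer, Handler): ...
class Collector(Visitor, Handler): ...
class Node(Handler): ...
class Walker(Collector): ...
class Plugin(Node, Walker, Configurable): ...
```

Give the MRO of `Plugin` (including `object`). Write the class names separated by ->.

Plugin -> Node -> Walker -> Collector -> Visitor -> Transformer -> Configurable -> Handler -> object

L[Plugin] = Plugin + merge(L[Node], L[Walker], L[Configurable], [Node Walker Configurable])
  take Node:  [Node Handler object] + [Walker Collector Visitor Transformer Handler object] + [Configurable Handler object] + [Node Walker Configurable]
  take Walker:  [Handler object] + [Walker Collector Visitor Transformer Handler object] + [Configurable Handler object] + [Walker Configurable]
  take Collector:  [Handler object] + [Collector Visitor Transformer Handler object] + [Configurable Handler object] + [Configurable]
  take Visitor:  [Handler object] + [Visitor Transformer Handler object] + [Configurable Handler object] + [Configurable]
  take Transformer:  [Handler object] + [Transformer Handler object] + [Configurable Handler object] + [Configurable]
  take Configurable:  [Handler object] + [Handler object] + [Configurable Handler object] + [Configurable]
  take Handler:  [Handler object] + [Handler object] + [Handler object]
  take object:  [object] + [object] + [object]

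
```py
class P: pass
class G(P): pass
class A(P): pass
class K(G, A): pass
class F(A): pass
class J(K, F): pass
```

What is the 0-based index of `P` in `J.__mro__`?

5

L[J] = J + merge(L[K], L[F], [K F])
  take K:  [K G A P object] + [F A P object] + [K F]
  take G:  [G A P object] + [F A P object] + [F]
  take F:  [A P object] + [F A P object] + [F]
  take A:  [A P object] + [A P object]
  take P:  [P object] + [P object]
  take object:  [object] + [object]
MRO: J K G F A P object
P sits at index 5.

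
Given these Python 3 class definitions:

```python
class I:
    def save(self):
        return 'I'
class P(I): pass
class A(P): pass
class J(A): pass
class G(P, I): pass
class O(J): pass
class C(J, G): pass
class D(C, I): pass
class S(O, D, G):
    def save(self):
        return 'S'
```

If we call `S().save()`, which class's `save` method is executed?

S

L[S] = S + merge(L[O], L[D], L[G], [O D G])
  take O:  [O J A P I object] + [D C J A G P I object] + [G P I object] + [O D G]
  take D:  [J A P I object] + [D C J A G P I object] + [G P I object] + [D G]
  take C:  [J A P I object] + [C J A G P I object] + [G P I object] + [G]
  take J:  [J A P I object] + [J A G P I object] + [G P I object] + [G]
  take A:  [A P I object] + [A G P I object] + [G P I object] + [G]
  take G:  [P I object] + [G P I object] + [G P I object] + [G]
  take P:  [P I object] + [P I object] + [P I object]
  take I:  [I object] + [I object] + [I object]
  take object:  [object] + [object] + [object]
MRO: S O D C J A G P I object
save is defined in: I, S. First along the MRO is S.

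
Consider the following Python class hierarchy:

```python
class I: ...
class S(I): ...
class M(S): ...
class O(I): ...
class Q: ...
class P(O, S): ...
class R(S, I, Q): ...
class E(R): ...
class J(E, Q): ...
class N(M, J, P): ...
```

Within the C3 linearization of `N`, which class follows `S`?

L[N] = N + merge(L[M], L[J], L[P], [M J P])
  take M:  [M S I object] + [J E R S I Q object] + [P O S I object] + [M J P]
  take J:  [S I object] + [J E R S I Q object] + [P O S I object] + [J P]
  take E:  [S I object] + [E R S I Q object] + [P O S I object] + [P]
  take R:  [S I object] + [R S I Q object] + [P O S I object] + [P]
  take P:  [S I object] + [S I Q object] + [P O S I object] + [P]
  take O:  [S I object] + [S I Q object] + [O S I object]
  take S:  [S I object] + [S I Q object] + [S I object]
  take I:  [I object] + [I Q object] + [I object]
  take Q:  [object] + [Q object] + [object]
  take object:  [object] + [object] + [object]
MRO: N M J E R P O S I Q object
S is at position 7; next is I.

I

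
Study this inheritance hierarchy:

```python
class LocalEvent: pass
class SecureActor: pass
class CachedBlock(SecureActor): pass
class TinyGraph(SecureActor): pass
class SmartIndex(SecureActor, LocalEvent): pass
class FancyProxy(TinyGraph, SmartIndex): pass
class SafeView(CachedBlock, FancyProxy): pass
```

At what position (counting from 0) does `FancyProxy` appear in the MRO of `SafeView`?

L[SafeView] = SafeView + merge(L[CachedBlock], L[FancyProxy], [CachedBlock FancyProxy])
  take CachedBlock:  [CachedBlock SecureActor object] + [FancyProxy TinyGraph SmartIndex SecureActor LocalEvent object] + [CachedBlock FancyProxy]
  take FancyProxy:  [SecureActor object] + [FancyProxy TinyGraph SmartIndex SecureActor LocalEvent object] + [FancyProxy]
  take TinyGraph:  [SecureActor object] + [TinyGraph SmartIndex SecureActor LocalEvent object]
  take SmartIndex:  [SecureActor object] + [SmartIndex SecureActor LocalEvent object]
  take SecureActor:  [SecureActor object] + [SecureActor LocalEvent object]
  take LocalEvent:  [object] + [LocalEvent object]
  take object:  [object] + [object]
MRO: SafeView CachedBlock FancyProxy TinyGraph SmartIndex SecureActor LocalEvent object
FancyProxy sits at index 2.

2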